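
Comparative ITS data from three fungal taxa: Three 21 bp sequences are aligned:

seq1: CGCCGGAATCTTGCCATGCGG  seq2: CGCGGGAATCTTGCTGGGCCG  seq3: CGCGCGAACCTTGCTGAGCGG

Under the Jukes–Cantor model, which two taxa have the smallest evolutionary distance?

seq2 and seq3

seq1–seq2: 5/21 differ, p = 0.238, d = 0.286.
seq1–seq3: 6/21 differ, p = 0.286, d = 0.360.
seq2–seq3: 4/21 differ, p = 0.190, d = 0.220.
The smallest distance is between seq2 and seq3.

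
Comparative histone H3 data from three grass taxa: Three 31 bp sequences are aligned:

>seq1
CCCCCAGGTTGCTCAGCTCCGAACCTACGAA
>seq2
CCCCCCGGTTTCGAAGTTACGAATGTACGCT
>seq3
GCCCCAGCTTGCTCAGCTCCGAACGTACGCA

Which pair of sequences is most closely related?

seq1–seq2: 10/31 differ, p = 0.323, d = 0.422.
seq1–seq3: 4/31 differ, p = 0.129, d = 0.142.
seq2–seq3: 10/31 differ, p = 0.323, d = 0.422.
The smallest distance is between seq1 and seq3.

seq1 and seq3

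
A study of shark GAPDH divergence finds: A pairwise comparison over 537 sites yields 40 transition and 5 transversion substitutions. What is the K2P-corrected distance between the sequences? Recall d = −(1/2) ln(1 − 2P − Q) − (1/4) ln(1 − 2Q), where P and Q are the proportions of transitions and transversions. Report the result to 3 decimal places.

P = 40/537 ≈ 0.074488 and Q = 5/537 ≈ 0.009311.
Under the Kimura two-parameter model, d = −½ ln(1 − 2P − Q) − ¼ ln(1 − 2Q).
1 − 2P − Q = 0.841713, giving −½ ln(0.841713) = 0.086158.
1 − 2Q = 0.981378, giving −¼ ln(0.981378) = 0.004699.
d = 0.086158 + 0.004699 = 0.090857.

0.091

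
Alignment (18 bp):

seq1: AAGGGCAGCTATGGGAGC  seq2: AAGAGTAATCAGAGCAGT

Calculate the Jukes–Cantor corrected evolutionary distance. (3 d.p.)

The sequences differ at 9 of 18 sites (4, 6, 8, 9, 10, 12, 13, 15, 18), so p = 9/18 = 0.5.
d = −(3/4) ln(1 − 4p/3) = −0.75 ln(1 − 0.666667) = −0.75 ln(0.333333)
  = −0.75 × (-1.098613) = 0.823960 substitutions/site.

0.824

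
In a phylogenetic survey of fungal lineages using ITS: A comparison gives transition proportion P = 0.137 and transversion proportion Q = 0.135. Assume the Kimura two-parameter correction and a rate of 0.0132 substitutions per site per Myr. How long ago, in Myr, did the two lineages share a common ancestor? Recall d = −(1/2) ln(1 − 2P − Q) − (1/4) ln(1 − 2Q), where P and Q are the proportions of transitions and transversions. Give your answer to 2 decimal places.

Under the Kimura two-parameter model, d = −½ ln(1 − 2P − Q) − ¼ ln(1 − 2Q).
1 − 2P − Q = 0.591, giving −½ ln(0.591) = 0.262970.
1 − 2Q = 0.73, giving −¼ ln(0.73) = 0.078678.
d = 0.262970 + 0.078678 = 0.341648.
Under a molecular clock d = 2μt, so t = d/(2μ) = 0.341648 / (2 × 0.0132) = 12.94 Myr.

12.94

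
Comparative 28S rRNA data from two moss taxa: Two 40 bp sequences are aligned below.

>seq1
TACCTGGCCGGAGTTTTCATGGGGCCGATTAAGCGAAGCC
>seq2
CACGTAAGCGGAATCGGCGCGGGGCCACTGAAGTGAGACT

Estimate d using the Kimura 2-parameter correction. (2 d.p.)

Of 40 sites, 12 differences are transitions and 6 are transversions, so P = 12/40 = 0.3 and Q = 6/40 = 0.15.
Under the Kimura two-parameter model, d = −½ ln(1 − 2P − Q) − ¼ ln(1 − 2Q).
1 − 2P − Q = 0.25, giving −½ ln(0.25) = 0.693147.
1 − 2Q = 0.7, giving −¼ ln(0.7) = 0.089169.
d = 0.693147 + 0.089169 = 0.782316.

0.78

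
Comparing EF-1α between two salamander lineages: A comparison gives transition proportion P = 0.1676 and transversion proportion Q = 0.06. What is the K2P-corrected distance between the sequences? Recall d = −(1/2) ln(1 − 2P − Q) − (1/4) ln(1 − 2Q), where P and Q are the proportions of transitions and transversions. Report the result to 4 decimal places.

0.2834

Under the Kimura two-parameter model, d = −½ ln(1 − 2P − Q) − ¼ ln(1 − 2Q).
1 − 2P − Q = 0.6048, giving −½ ln(0.6048) = 0.251429.
1 − 2Q = 0.88, giving −¼ ln(0.88) = 0.031958.
d = 0.251429 + 0.031958 = 0.283387.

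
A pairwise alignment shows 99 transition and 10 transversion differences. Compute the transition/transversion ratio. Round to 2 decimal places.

R = 99/10 = 9.90.

9.90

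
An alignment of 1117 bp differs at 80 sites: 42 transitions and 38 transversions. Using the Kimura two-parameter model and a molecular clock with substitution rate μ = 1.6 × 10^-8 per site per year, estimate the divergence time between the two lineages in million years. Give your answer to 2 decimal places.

2.36

P = 42/1117 ≈ 0.037601 and Q = 38/1117 ≈ 0.03402.
Under the Kimura two-parameter model, d = −½ ln(1 − 2P − Q) − ¼ ln(1 − 2Q).
1 − 2P − Q = 0.890778, giving −½ ln(0.890778) = 0.057830.
1 − 2Q = 0.93196, giving −¼ ln(0.93196) = 0.017616.
d = 0.057830 + 0.017616 = 0.075446.
Under a molecular clock d = 2μt, so t = d/(2μ) = 0.075446 / (2 × 1.6 × 10^-8) = 2.36 million years.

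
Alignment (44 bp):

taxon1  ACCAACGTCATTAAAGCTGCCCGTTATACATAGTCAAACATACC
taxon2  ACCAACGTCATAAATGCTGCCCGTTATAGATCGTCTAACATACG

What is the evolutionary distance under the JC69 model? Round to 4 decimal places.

0.1505

The sequences differ at 6 of 44 sites (12, 15, 29, 32, 36, 44), so p = 6/44 ≈ 0.136364.
d = −(3/4) ln(1 − 4p/3) = −0.75 ln(1 − 0.181819) = −0.75 ln(0.818181)
  = −0.75 × (-0.200672) = 0.150504 substitutions/site.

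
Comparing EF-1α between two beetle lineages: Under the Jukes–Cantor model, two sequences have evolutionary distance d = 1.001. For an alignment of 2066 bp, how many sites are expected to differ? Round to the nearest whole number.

Invert JC69: p = (3/4)(1 − e^(−4d/3)) = 0.75 × (1 − e^(-1.334667)) = 0.75 × (1 − 0.263246) = 0.552566.
Expected differing sites = pL ≈ 0.552566 × 2066 = 1141.601356 ≈ 1142.

1142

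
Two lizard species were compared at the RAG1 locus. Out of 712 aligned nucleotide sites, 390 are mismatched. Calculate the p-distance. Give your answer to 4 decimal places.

0.5478

p = 390/712 = 0.547752… ≈ 0.5478 (to 4 d.p.).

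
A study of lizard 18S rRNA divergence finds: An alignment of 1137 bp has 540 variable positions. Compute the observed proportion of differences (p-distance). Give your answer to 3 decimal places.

0.475

p = 540/1137 = 0.474934… ≈ 0.475 (to 3 d.p.).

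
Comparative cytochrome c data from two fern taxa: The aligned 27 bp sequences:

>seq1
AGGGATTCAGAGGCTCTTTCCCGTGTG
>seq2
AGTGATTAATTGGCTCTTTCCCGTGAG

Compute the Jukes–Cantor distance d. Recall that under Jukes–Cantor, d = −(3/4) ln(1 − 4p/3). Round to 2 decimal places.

0.21

The sequences differ at 5 of 27 sites (3, 8, 10, 11, 26), so p = 5/27 ≈ 0.185185.
d = −(3/4) ln(1 − 4p/3) = −0.75 ln(1 − 0.246913) = −0.75 ln(0.753087)
  = −0.75 × (-0.283575) = 0.212681 substitutions/site.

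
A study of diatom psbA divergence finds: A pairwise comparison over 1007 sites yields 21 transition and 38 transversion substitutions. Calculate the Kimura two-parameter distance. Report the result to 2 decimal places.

0.06

P = 21/1007 ≈ 0.020854 and Q = 38/1007 ≈ 0.037736.
Under the Kimura two-parameter model, d = −½ ln(1 − 2P − Q) − ¼ ln(1 − 2Q).
1 − 2P − Q = 0.920556, giving −½ ln(0.920556) = 0.041389.
1 − 2Q = 0.924528, giving −¼ ln(0.924528) = 0.019618.
d = 0.041389 + 0.019618 = 0.061007.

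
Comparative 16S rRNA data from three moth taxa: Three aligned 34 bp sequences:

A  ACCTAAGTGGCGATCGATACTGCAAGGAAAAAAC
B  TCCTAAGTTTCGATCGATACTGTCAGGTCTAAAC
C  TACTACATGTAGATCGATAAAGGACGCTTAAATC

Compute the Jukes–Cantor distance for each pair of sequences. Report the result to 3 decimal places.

d(A,B) = 0.282, d(A,C) = 0.597, d(B,C) = 0.597

A–B: 8/34 sites differ → p ≈ 0.235294, d = −0.75 ln(1 − 0.313725) = 0.282358 ≈ 0.282.
A–C: 14/34 sites differ → p ≈ 0.411765, d = −0.75 ln(1 − 0.54902) = 0.597249 ≈ 0.597.
B–C: 14/34 sites differ → p ≈ 0.411765, d = −0.75 ln(1 − 0.54902) = 0.597249 ≈ 0.597.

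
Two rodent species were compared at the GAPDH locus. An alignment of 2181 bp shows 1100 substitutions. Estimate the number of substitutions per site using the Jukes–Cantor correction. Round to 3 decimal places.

p = 1100/2181 ≈ 0.504356.
d = −(3/4) ln(1 − 4p/3) = −0.75 ln(1 − 0.672475) = −0.75 ln(0.327525)
  = −0.75 × (-1.116191) = 0.837143 substitutions/site.

0.837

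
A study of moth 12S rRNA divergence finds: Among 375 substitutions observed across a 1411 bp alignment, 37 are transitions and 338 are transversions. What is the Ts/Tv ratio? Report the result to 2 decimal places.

0.11

R = 37/338 = 0.109467… ≈ 0.11 (to 2 d.p.).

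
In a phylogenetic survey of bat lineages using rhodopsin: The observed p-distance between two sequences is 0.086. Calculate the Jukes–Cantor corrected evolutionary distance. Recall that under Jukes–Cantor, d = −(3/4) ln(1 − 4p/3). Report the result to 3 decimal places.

d = −(3/4) ln(1 − 4p/3) = −0.75 ln(1 − 0.114667) = −0.75 ln(0.885333)
  = −0.75 × (-0.121791) = 0.091343 substitutions/site.

0.091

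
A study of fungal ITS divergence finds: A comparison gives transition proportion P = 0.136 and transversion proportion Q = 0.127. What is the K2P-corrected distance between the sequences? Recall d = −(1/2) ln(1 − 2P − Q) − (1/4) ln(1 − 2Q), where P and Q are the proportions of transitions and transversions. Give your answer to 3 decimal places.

0.328

Under the Kimura two-parameter model, d = −½ ln(1 − 2P − Q) − ¼ ln(1 − 2Q).
1 − 2P − Q = 0.601, giving −½ ln(0.601) = 0.254580.
1 − 2Q = 0.746, giving −¼ ln(0.746) = 0.073257.
d = 0.254580 + 0.073257 = 0.327837.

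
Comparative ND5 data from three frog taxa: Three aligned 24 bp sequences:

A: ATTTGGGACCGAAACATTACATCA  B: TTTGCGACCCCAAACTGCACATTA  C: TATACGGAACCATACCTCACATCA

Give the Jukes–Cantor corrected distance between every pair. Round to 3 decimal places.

d(A,B) = 0.608, d(A,C) = 0.520, d(B,C) = 0.520

A–B: 10/24 sites differ → p ≈ 0.416667, d = −0.75 ln(1 − 0.555556) = 0.608198 ≈ 0.608.
A–C: 9/24 sites differ → p = 0.375, d = −0.75 ln(1 − 0.5) = 0.519860 ≈ 0.520.
B–C: 9/24 sites differ → p = 0.375, d = −0.75 ln(1 − 0.5) = 0.519860 ≈ 0.520.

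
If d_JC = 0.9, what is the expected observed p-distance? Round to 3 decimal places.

0.524

p = (3/4)(1 − e^(−4d/3)) = 0.75 × (1 − e^(-1.2)) = 0.75 × (1 − 0.301194) = 0.524105.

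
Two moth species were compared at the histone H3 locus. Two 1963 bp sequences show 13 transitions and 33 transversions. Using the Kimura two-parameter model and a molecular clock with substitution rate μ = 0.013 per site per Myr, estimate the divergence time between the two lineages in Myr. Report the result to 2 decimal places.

0.92

P = 13/1963 ≈ 0.006623 and Q = 33/1963 ≈ 0.016811.
Under the Kimura two-parameter model, d = −½ ln(1 − 2P − Q) − ¼ ln(1 − 2Q).
1 − 2P − Q = 0.969943, giving −½ ln(0.969943) = 0.015259.
1 − 2Q = 0.966378, giving −¼ ln(0.966378) = 0.008550.
d = 0.015259 + 0.008550 = 0.023809.
Under a molecular clock d = 2μt, so t = d/(2μ) = 0.023809 / (2 × 0.013) = 0.92 Myr.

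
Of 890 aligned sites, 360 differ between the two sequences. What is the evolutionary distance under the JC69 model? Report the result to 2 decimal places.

p = 360/890 ≈ 0.404494.
d = −(3/4) ln(1 − 4p/3) = −0.75 ln(1 − 0.539325) = −0.75 ln(0.460675)
  = −0.75 × (-0.775062) = 0.581297 substitutions/site.

0.58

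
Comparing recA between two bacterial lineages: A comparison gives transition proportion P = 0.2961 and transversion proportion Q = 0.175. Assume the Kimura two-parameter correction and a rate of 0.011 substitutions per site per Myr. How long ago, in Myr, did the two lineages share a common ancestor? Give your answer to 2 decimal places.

38.02

Under the Kimura two-parameter model, d = −½ ln(1 − 2P − Q) − ¼ ln(1 − 2Q).
1 − 2P − Q = 0.2328, giving −½ ln(0.2328) = 0.728788.
1 − 2Q = 0.65, giving −¼ ln(0.65) = 0.107696.
d = 0.728788 + 0.107696 = 0.836484.
Under a molecular clock d = 2μt, so t = d/(2μ) = 0.836484 / (2 × 0.011) = 38.02 Myr.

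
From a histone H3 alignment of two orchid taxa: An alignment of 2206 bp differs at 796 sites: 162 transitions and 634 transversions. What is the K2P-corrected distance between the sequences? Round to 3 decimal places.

P = 162/2206 ≈ 0.073436 and Q = 634/2206 ≈ 0.287398.
Under the Kimura two-parameter model, d = −½ ln(1 − 2P − Q) − ¼ ln(1 − 2Q).
1 − 2P − Q = 0.56573, giving −½ ln(0.56573) = 0.284819.
1 − 2Q = 0.425204, giving −¼ ln(0.425204) = 0.213797.
d = 0.284819 + 0.213797 = 0.498616.

0.499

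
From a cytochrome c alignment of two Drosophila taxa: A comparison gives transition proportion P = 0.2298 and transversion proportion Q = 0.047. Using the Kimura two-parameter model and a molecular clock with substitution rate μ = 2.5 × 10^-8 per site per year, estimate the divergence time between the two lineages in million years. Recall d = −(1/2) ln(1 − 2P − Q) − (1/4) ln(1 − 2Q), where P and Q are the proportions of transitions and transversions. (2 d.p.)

Under the Kimura two-parameter model, d = −½ ln(1 − 2P − Q) − ¼ ln(1 − 2Q).
1 − 2P − Q = 0.4934, giving −½ ln(0.4934) = 0.353218.
1 − 2Q = 0.906, giving −¼ ln(0.906) = 0.024679.
d = 0.353218 + 0.024679 = 0.377897.
Under a molecular clock d = 2μt, so t = d/(2μ) = 0.377897 / (2 × 2.5 × 10^-8) = 7.56 million years.

7.56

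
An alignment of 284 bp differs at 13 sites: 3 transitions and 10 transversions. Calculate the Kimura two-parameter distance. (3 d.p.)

P = 3/284 ≈ 0.010563 and Q = 10/284 ≈ 0.035211.
Under the Kimura two-parameter model, d = −½ ln(1 − 2P − Q) − ¼ ln(1 − 2Q).
1 − 2P − Q = 0.943663, giving −½ ln(0.943663) = 0.028993.
1 − 2Q = 0.929578, giving −¼ ln(0.929578) = 0.018256.
d = 0.028993 + 0.018256 = 0.047249.

0.047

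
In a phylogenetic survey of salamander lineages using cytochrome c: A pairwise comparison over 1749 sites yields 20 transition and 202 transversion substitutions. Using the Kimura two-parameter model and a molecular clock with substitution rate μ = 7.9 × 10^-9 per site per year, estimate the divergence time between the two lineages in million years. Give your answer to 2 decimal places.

P = 20/1749 ≈ 0.011435 and Q = 202/1749 ≈ 0.115495.
Under the Kimura two-parameter model, d = −½ ln(1 − 2P − Q) − ¼ ln(1 − 2Q).
1 − 2P − Q = 0.861635, giving −½ ln(0.861635) = 0.074462.
1 − 2Q = 0.76901, giving −¼ ln(0.76901) = 0.065663.
d = 0.074462 + 0.065663 = 0.140125.
Under a molecular clock d = 2μt, so t = d/(2μ) = 0.140125 / (2 × 7.9 × 10^-9) = 8.87 million years.

8.87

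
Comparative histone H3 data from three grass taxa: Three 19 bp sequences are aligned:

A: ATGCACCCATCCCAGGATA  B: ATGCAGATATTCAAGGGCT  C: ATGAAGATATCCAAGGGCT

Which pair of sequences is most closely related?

A–B: 8/19 differ, p = 0.421, d = 0.618.
A–C: 8/19 differ, p = 0.421, d = 0.618.
B–C: 2/19 differ, p = 0.105, d = 0.113.
The smallest distance is between B and C.

B and C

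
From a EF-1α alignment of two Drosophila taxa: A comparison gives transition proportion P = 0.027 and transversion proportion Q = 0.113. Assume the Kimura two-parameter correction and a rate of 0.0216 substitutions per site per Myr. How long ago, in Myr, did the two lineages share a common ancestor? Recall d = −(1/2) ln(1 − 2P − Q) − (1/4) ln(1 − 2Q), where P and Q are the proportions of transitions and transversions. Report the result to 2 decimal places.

3.60

Under the Kimura two-parameter model, d = −½ ln(1 − 2P − Q) − ¼ ln(1 − 2Q).
1 − 2P − Q = 0.833, giving −½ ln(0.833) = 0.091361.
1 − 2Q = 0.774, giving −¼ ln(0.774) = 0.064046.
d = 0.091361 + 0.064046 = 0.155407.
Under a molecular clock d = 2μt, so t = d/(2μ) = 0.155407 / (2 × 0.0216) = 3.60 Myr.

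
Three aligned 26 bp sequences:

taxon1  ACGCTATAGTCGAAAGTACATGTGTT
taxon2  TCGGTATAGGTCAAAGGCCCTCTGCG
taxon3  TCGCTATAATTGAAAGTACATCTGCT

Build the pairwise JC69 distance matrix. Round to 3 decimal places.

taxon1–taxon2: 11/26 sites differ → p ≈ 0.423077, d = −0.75 ln(1 − 0.564103) = 0.622762 ≈ 0.623.
taxon1–taxon3: 5/26 sites differ → p ≈ 0.192308, d = −0.75 ln(1 − 0.256411) = 0.222200 ≈ 0.222.
taxon2–taxon3: 8/26 sites differ → p ≈ 0.307692, d = −0.75 ln(1 − 0.410256) = 0.396050 ≈ 0.396.

d(taxon1,taxon2) = 0.623, d(taxon1,taxon3) = 0.222, d(taxon2,taxon3) = 0.396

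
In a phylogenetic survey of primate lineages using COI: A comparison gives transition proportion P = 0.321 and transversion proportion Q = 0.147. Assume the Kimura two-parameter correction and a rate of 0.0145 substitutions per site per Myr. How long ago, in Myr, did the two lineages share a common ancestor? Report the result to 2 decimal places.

29.83

Under the Kimura two-parameter model, d = −½ ln(1 − 2P − Q) − ¼ ln(1 − 2Q).
1 − 2P − Q = 0.211, giving −½ ln(0.211) = 0.777949.
1 − 2Q = 0.706, giving −¼ ln(0.706) = 0.087035.
d = 0.777949 + 0.087035 = 0.864984.
Under a molecular clock d = 2μt, so t = d/(2μ) = 0.864984 / (2 × 0.0145) = 29.83 Myr.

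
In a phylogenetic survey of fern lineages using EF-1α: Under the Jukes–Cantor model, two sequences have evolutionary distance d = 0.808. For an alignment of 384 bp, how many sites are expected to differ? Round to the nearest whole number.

190

Invert JC69: p = (3/4)(1 − e^(−4d/3)) = 0.75 × (1 − e^(-1.077333)) = 0.75 × (1 − 0.340502) = 0.494624.
Expected differing sites = pL ≈ 0.494624 × 384 = 189.935616 ≈ 190.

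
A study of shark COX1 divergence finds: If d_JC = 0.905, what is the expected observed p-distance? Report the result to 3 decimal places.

p = (3/4)(1 − e^(−4d/3)) = 0.75 × (1 − e^(-1.206667)) = 0.75 × (1 − 0.299193) = 0.525605.

0.526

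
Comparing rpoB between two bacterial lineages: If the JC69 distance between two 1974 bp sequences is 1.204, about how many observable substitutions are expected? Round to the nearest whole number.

Invert JC69: p = (3/4)(1 − e^(−4d/3)) = 0.75 × (1 − e^(-1.605333)) = 0.75 × (1 − 0.200823) = 0.599383.
Expected differing sites = pL ≈ 0.599383 × 1974 = 1183.182042 ≈ 1183.

1183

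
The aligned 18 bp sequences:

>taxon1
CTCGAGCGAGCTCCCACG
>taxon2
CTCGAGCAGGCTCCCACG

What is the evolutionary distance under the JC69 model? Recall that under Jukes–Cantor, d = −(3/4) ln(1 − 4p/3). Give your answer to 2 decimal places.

0.12

The sequences differ at 2 of 18 sites (8, 9), so p = 2/18 ≈ 0.111111.
d = −(3/4) ln(1 − 4p/3) = −0.75 ln(1 − 0.148148) = −0.75 ln(0.851852)
  = −0.75 × (-0.160342) = 0.120257 substitutions/site.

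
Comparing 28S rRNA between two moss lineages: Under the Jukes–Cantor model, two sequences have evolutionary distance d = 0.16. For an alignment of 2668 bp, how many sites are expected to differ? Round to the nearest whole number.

384

Invert JC69: p = (3/4)(1 − e^(−4d/3)) = 0.75 × (1 − e^(-0.213333)) = 0.75 × (1 − 0.807887) = 0.144085.
Expected differing sites = pL ≈ 0.144085 × 2668 = 384.41878 ≈ 384.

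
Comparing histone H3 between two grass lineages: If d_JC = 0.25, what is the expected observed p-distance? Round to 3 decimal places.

0.213

p = (3/4)(1 − e^(−4d/3)) = 0.75 × (1 − e^(-0.333333)) = 0.75 × (1 − 0.716532) = 0.212601.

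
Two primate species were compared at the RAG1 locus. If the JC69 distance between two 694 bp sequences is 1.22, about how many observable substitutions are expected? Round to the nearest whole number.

418

Invert JC69: p = (3/4)(1 − e^(−4d/3)) = 0.75 × (1 − e^(-1.626667)) = 0.75 × (1 − 0.196584) = 0.602562.
Expected differing sites = pL ≈ 0.602562 × 694 = 418.178028 ≈ 418.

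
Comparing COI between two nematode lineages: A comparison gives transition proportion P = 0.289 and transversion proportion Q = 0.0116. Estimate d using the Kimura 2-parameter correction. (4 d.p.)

0.4512

Under the Kimura two-parameter model, d = −½ ln(1 − 2P − Q) − ¼ ln(1 − 2Q).
1 − 2P − Q = 0.4104, giving −½ ln(0.4104) = 0.445311.
1 − 2Q = 0.9768, giving −¼ ln(0.9768) = 0.005868.
d = 0.445311 + 0.005868 = 0.451179.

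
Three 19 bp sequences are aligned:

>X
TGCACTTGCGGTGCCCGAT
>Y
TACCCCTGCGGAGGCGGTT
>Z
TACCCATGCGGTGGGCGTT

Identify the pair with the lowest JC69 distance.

X–Y: 7/19 differ, p = 0.368, d = 0.507.
X–Z: 6/19 differ, p = 0.316, d = 0.410.
Y–Z: 4/19 differ, p = 0.211, d = 0.247.
The smallest distance is between Y and Z.

Y and Z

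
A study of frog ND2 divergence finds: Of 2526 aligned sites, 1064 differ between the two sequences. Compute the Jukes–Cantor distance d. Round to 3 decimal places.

0.619

p = 1064/2526 ≈ 0.421219.
d = −(3/4) ln(1 − 4p/3) = −0.75 ln(1 − 0.561625) = −0.75 ln(0.438375)
  = −0.75 × (-0.824681) = 0.618511 substitutions/site.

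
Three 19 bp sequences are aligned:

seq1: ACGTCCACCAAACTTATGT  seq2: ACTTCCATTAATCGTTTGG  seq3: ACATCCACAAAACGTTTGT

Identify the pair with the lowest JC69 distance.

seq1–seq2: 7/19 differ, p = 0.368, d = 0.507.
seq1–seq3: 4/19 differ, p = 0.211, d = 0.247.
seq2–seq3: 5/19 differ, p = 0.263, d = 0.324.
The smallest distance is between seq1 and seq3.

seq1 and seq3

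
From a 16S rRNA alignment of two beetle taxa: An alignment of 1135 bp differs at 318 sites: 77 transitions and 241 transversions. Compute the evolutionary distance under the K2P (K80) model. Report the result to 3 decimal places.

0.352

P = 77/1135 ≈ 0.067841 and Q = 241/1135 ≈ 0.212335.
Under the Kimura two-parameter model, d = −½ ln(1 − 2P − Q) − ¼ ln(1 − 2Q).
1 − 2P − Q = 0.651983, giving −½ ln(0.651983) = 0.213868.
1 − 2Q = 0.57533, giving −¼ ln(0.57533) = 0.138203.
d = 0.213868 + 0.138203 = 0.352071.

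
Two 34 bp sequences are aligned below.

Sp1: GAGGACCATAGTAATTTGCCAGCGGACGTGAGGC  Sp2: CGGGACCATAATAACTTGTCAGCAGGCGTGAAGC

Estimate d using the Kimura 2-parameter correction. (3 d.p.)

Of 34 sites, 7 differences are transitions and 1 are transversions, so P = 7/34 ≈ 0.205882 and Q = 1/34 ≈ 0.029412.
Under the Kimura two-parameter model, d = −½ ln(1 − 2P − Q) − ¼ ln(1 − 2Q).
1 − 2P − Q = 0.558824, giving −½ ln(0.558824) = 0.290960.
1 − 2Q = 0.941176, giving −¼ ln(0.941176) = 0.015156.
d = 0.290960 + 0.015156 = 0.306116.

0.306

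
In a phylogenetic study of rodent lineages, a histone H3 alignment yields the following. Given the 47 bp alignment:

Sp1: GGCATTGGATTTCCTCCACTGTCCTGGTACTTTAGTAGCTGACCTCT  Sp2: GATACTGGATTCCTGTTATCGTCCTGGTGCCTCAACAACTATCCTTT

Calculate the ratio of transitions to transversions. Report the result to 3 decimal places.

Transitions are A↔G and C↔T; transversions are all other mismatches.
Transitions: 17. Transversions: 2.
R = 17/2 = 8.500.

8.500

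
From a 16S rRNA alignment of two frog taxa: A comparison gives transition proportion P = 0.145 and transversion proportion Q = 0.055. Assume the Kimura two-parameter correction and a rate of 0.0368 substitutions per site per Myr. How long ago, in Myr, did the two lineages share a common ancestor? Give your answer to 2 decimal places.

Under the Kimura two-parameter model, d = −½ ln(1 − 2P − Q) − ¼ ln(1 − 2Q).
1 − 2P − Q = 0.655, giving −½ ln(0.655) = 0.211560.
1 − 2Q = 0.89, giving −¼ ln(0.89) = 0.029133.
d = 0.211560 + 0.029133 = 0.240693.
Under a molecular clock d = 2μt, so t = d/(2μ) = 0.240693 / (2 × 0.0368) = 3.27 Myr.

3.27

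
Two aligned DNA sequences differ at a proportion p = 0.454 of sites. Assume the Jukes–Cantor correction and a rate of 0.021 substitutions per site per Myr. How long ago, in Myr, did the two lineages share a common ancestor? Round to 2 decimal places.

16.60

d = −(3/4) ln(1 − 4p/3) = −0.75 ln(1 − 0.605333) = −0.75 ln(0.394667)
  = −0.75 × (-0.929713) = 0.697285 substitutions/site.
Under a molecular clock d = 2μt, so t = d/(2μ) = 0.697285 / (2 × 0.021) = 16.60 Myr.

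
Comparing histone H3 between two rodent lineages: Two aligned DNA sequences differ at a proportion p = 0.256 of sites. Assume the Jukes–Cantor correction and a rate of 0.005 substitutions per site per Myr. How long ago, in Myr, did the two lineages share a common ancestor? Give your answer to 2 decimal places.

d = −(3/4) ln(1 − 4p/3) = −0.75 ln(1 − 0.341333) = −0.75 ln(0.658667)
  = −0.75 × (-0.417537) = 0.313153 substitutions/site.
Under a molecular clock d = 2μt, so t = d/(2μ) = 0.313153 / (2 × 0.005) = 31.32 Myr.

31.32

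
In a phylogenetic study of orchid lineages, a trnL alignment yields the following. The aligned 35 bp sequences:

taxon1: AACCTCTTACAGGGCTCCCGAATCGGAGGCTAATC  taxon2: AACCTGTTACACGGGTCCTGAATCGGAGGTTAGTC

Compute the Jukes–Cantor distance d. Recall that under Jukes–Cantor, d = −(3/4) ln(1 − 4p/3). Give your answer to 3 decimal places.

0.195

The sequences differ at 6 of 35 sites (6, 12, 15, 19, 30, 33), so p = 6/35 ≈ 0.171429.
d = −(3/4) ln(1 − 4p/3) = −0.75 ln(1 − 0.228572) = −0.75 ln(0.771428)
  = −0.75 × (-0.259512) = 0.194634 substitutions/site.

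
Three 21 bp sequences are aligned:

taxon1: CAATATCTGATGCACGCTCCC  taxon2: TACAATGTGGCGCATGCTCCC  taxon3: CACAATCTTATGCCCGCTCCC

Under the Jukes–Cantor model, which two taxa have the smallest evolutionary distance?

taxon1 and taxon3

taxon1–taxon2: 7/21 differ, p = 0.333, d = 0.441.
taxon1–taxon3: 4/21 differ, p = 0.190, d = 0.220.
taxon2–taxon3: 7/21 differ, p = 0.333, d = 0.441.
The smallest distance is between taxon1 and taxon3.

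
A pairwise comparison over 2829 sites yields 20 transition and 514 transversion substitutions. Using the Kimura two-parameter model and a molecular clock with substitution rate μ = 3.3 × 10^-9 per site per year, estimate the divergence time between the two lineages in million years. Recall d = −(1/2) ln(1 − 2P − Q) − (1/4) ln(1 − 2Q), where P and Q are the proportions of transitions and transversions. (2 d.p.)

33.62

P = 20/2829 ≈ 0.00707 and Q = 514/2829 ≈ 0.18169.
Under the Kimura two-parameter model, d = −½ ln(1 − 2P − Q) − ¼ ln(1 − 2Q).
1 − 2P − Q = 0.80417, giving −½ ln(0.80417) = 0.108972.
1 − 2Q = 0.63662, giving −¼ ln(0.63662) = 0.112896.
d = 0.108972 + 0.112896 = 0.221868.
Under a molecular clock d = 2μt, so t = d/(2μ) = 0.221868 / (2 × 3.3 × 10^-9) = 33.62 million years.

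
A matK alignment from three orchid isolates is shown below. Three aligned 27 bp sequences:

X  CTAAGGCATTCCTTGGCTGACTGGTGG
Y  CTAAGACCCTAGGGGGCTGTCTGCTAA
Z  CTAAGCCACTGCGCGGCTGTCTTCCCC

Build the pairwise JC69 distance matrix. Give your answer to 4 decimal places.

X–Y: 11/27 sites differ → p ≈ 0.407407, d = −0.75 ln(1 − 0.543209) = 0.587647 ≈ 0.5876.
X–Z: 11/27 sites differ → p ≈ 0.407407, d = −0.75 ln(1 − 0.543209) = 0.587647 ≈ 0.5876.
Y–Z: 9/27 sites differ → p ≈ 0.333333, d = −0.75 ln(1 − 0.444444) = 0.440839 ≈ 0.4408.

d(X,Y) = 0.5876, d(X,Z) = 0.5876, d(Y,Z) = 0.4408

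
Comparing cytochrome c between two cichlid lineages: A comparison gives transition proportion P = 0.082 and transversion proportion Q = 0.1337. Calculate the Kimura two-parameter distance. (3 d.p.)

Under the Kimura two-parameter model, d = −½ ln(1 − 2P − Q) − ¼ ln(1 − 2Q).
1 − 2P − Q = 0.7023, giving −½ ln(0.7023) = 0.176697.
1 − 2Q = 0.7326, giving −¼ ln(0.7326) = 0.077789.
d = 0.176697 + 0.077789 = 0.254486.

0.254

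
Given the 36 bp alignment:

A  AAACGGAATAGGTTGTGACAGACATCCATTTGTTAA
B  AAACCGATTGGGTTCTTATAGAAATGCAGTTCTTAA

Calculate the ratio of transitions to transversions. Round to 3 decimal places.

Transitions are A↔G and C↔T; transversions are all other mismatches.
Transitions: 2. Transversions: 8.
R = 2/8 = 0.250.

0.250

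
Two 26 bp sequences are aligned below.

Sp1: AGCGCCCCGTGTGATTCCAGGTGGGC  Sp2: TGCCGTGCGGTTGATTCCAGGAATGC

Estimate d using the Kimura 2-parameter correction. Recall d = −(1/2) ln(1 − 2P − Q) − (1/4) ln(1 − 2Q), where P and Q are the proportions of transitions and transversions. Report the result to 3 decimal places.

0.548

Of 26 sites, 2 differences are transitions and 8 are transversions, so P = 2/26 ≈ 0.076923 and Q = 8/26 ≈ 0.307692.
Under the Kimura two-parameter model, d = −½ ln(1 − 2P − Q) − ¼ ln(1 − 2Q).
1 − 2P − Q = 0.538462, giving −½ ln(0.538462) = 0.309519.
1 − 2Q = 0.384616, giving −¼ ln(0.384616) = 0.238877.
d = 0.309519 + 0.238877 = 0.548396.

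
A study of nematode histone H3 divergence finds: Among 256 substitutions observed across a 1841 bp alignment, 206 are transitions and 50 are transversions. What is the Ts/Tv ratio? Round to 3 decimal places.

4.120

R = 206/50 = 4.120.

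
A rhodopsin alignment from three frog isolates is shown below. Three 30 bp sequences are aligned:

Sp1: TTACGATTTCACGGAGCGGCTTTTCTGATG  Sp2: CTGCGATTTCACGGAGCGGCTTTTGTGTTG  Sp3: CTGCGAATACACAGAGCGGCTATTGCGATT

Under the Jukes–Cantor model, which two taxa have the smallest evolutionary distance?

Sp1–Sp2: 4/30 differ, p = 0.133, d = 0.147.
Sp1–Sp3: 9/30 differ, p = 0.300, d = 0.383.
Sp2–Sp3: 7/30 differ, p = 0.233, d = 0.280.
The smallest distance is between Sp1 and Sp2.

Sp1 and Sp2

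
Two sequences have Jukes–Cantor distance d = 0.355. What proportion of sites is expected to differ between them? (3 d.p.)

0.283

p = (3/4)(1 − e^(−4d/3)) = 0.75 × (1 − e^(-0.473333)) = 0.75 × (1 − 0.622923) = 0.282808.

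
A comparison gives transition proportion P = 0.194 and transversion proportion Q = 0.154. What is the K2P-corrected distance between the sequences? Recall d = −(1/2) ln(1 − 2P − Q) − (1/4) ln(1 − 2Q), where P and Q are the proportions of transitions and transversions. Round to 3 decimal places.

Under the Kimura two-parameter model, d = −½ ln(1 − 2P − Q) − ¼ ln(1 − 2Q).
1 − 2P − Q = 0.458, giving −½ ln(0.458) = 0.390443.
1 − 2Q = 0.692, giving −¼ ln(0.692) = 0.092042.
d = 0.390443 + 0.092042 = 0.482485.

0.482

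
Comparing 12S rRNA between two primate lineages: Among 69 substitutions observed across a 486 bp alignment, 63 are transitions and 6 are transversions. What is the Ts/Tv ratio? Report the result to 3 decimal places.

R = 63/6 = 10.500.

10.500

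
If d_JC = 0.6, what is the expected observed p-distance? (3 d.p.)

0.413

p = (3/4)(1 − e^(−4d/3)) = 0.75 × (1 − e^(-0.8)) = 0.75 × (1 − 0.449329) = 0.413003.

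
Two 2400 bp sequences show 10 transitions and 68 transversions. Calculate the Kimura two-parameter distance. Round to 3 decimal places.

P = 10/2400 ≈ 0.004167 and Q = 68/2400 ≈ 0.028333.
Under the Kimura two-parameter model, d = −½ ln(1 − 2P − Q) − ¼ ln(1 − 2Q).
1 − 2P − Q = 0.963333, giving −½ ln(0.963333) = 0.018678.
1 − 2Q = 0.943334, giving −¼ ln(0.943334) = 0.014584.
d = 0.018678 + 0.014584 = 0.033262.

0.033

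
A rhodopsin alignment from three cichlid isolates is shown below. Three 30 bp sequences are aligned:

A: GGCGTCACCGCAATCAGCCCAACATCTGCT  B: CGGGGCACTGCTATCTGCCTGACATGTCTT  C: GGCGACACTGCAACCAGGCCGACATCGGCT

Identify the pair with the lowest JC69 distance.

A–B: 11/30 differ, p = 0.367, d = 0.503.
A–C: 6/30 differ, p = 0.200, d = 0.233.
B–C: 12/30 differ, p = 0.400, d = 0.572.
The smallest distance is between A and C.

A and C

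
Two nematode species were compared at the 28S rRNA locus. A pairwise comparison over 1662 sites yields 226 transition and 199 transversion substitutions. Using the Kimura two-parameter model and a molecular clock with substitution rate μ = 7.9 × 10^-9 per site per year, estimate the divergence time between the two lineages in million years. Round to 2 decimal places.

P = 226/1662 ≈ 0.135981 and Q = 199/1662 ≈ 0.119735.
Under the Kimura two-parameter model, d = −½ ln(1 − 2P − Q) − ¼ ln(1 − 2Q).
1 − 2P − Q = 0.608303, giving −½ ln(0.608303) = 0.248541.
1 − 2Q = 0.76053, giving −¼ ln(0.76053) = 0.068435.
d = 0.248541 + 0.068435 = 0.316976.
Under a molecular clock d = 2μt, so t = d/(2μ) = 0.316976 / (2 × 7.9 × 10^-9) = 20.06 million years.

20.06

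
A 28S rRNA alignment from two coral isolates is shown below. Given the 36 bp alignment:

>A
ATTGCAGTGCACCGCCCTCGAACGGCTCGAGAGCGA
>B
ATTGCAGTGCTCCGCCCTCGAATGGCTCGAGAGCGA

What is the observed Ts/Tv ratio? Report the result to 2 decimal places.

Transitions are A↔G and C↔T; transversions are all other mismatches.
Transitions: 1. Transversions: 1.
R = 1/1 = 1.00.

1.00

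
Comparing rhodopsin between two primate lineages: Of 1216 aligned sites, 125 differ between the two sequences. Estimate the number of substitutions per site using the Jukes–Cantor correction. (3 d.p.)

0.111

p = 125/1216 ≈ 0.102796.
d = −(3/4) ln(1 − 4p/3) = −0.75 ln(1 − 0.137061) = −0.75 ln(0.862939)
  = −0.75 × (-0.147411) = 0.110558 substitutions/site.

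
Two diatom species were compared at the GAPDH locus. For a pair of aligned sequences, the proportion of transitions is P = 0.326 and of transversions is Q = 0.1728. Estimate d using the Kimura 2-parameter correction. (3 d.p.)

Under the Kimura two-parameter model, d = −½ ln(1 − 2P − Q) − ¼ ln(1 − 2Q).
1 − 2P − Q = 0.1752, giving −½ ln(0.1752) = 0.870914.
1 − 2Q = 0.6544, giving −¼ ln(0.6544) = 0.106009.
d = 0.870914 + 0.106009 = 0.976923.

0.977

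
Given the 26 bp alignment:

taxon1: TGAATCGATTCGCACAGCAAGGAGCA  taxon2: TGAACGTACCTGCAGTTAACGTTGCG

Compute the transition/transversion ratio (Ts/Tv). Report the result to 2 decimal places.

0.56

Transitions are A↔G and C↔T; transversions are all other mismatches.
Transitions: 5. Transversions: 9.
R = 5/9 = 0.555555… ≈ 0.56 (to 2 d.p.).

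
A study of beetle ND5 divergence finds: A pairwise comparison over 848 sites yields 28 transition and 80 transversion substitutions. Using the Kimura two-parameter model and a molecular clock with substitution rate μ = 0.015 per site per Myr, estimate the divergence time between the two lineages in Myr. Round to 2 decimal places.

4.66

P = 28/848 ≈ 0.033019 and Q = 80/848 ≈ 0.09434.
Under the Kimura two-parameter model, d = −½ ln(1 − 2P − Q) − ¼ ln(1 − 2Q).
1 − 2P − Q = 0.839622, giving −½ ln(0.839622) = 0.087402.
1 − 2Q = 0.81132, giving −¼ ln(0.81132) = 0.052273.
d = 0.087402 + 0.052273 = 0.139675.
Under a molecular clock d = 2μt, so t = d/(2μ) = 0.139675 / (2 × 0.015) = 4.66 Myr.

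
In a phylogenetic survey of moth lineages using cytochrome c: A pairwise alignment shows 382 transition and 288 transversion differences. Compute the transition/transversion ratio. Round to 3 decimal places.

R = 382/288 = 1.326388… ≈ 1.326 (to 3 d.p.).

1.326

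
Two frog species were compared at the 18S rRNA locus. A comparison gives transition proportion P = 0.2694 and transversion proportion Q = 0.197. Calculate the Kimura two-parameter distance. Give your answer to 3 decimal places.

Under the Kimura two-parameter model, d = −½ ln(1 − 2P − Q) − ¼ ln(1 − 2Q).
1 − 2P − Q = 0.2642, giving −½ ln(0.2642) = 0.665524.
1 − 2Q = 0.606, giving −¼ ln(0.606) = 0.125219.
d = 0.665524 + 0.125219 = 0.790743.

0.791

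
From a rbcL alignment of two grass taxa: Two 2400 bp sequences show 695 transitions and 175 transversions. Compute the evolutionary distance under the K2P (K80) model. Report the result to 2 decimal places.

P = 695/2400 ≈ 0.289583 and Q = 175/2400 ≈ 0.072917.
Under the Kimura two-parameter model, d = −½ ln(1 − 2P − Q) − ¼ ln(1 − 2Q).
1 − 2P − Q = 0.347917, giving −½ ln(0.347917) = 0.527896.
1 − 2Q = 0.854166, giving −¼ ln(0.854166) = 0.039407.
d = 0.527896 + 0.039407 = 0.567303.

0.57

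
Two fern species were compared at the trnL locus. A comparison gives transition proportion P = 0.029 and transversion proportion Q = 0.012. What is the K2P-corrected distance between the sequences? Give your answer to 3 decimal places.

Under the Kimura two-parameter model, d = −½ ln(1 − 2P − Q) − ¼ ln(1 − 2Q).
1 − 2P − Q = 0.93, giving −½ ln(0.93) = 0.036285.
1 − 2Q = 0.976, giving −¼ ln(0.976) = 0.006073.
d = 0.036285 + 0.006073 = 0.042358.

0.042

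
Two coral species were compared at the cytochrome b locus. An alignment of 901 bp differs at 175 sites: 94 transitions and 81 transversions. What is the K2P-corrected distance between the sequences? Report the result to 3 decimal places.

0.227

P = 94/901 ≈ 0.104329 and Q = 81/901 ≈ 0.0899.
Under the Kimura two-parameter model, d = −½ ln(1 − 2P − Q) − ¼ ln(1 − 2Q).
1 − 2P − Q = 0.701442, giving −½ ln(0.701442) = 0.177309.
1 − 2Q = 0.8202, giving −¼ ln(0.8202) = 0.049552.
d = 0.177309 + 0.049552 = 0.226861.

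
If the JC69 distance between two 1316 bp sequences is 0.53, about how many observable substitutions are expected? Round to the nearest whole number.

Invert JC69: p = (3/4)(1 − e^(−4d/3)) = 0.75 × (1 − e^(-0.706667)) = 0.75 × (1 − 0.493286) = 0.380036.
Expected differing sites = pL ≈ 0.380036 × 1316 = 500.127376 ≈ 500.

500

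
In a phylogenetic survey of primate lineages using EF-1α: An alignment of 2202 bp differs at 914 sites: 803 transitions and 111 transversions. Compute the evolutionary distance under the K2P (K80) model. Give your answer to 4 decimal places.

P = 803/2202 ≈ 0.364668 and Q = 111/2202 ≈ 0.050409.
Under the Kimura two-parameter model, d = −½ ln(1 − 2P − Q) − ¼ ln(1 − 2Q).
1 − 2P − Q = 0.220255, giving −½ ln(0.220255) = 0.756485.
1 − 2Q = 0.899182, giving −¼ ln(0.899182) = 0.026567.
d = 0.756485 + 0.026567 = 0.783052.

0.7831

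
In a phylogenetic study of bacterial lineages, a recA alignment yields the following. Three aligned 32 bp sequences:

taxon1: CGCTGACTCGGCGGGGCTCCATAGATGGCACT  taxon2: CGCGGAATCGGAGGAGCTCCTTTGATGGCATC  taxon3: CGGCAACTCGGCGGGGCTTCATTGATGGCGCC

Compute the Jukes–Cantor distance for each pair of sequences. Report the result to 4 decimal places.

d(taxon1,taxon2) = 0.3041, d(taxon1,taxon3) = 0.2586, d(taxon2,taxon3) = 0.4042

taxon1–taxon2: 8/32 sites differ → p = 0.25, d = −0.75 ln(1 − 0.333333) = 0.304098 ≈ 0.3041.
taxon1–taxon3: 7/32 sites differ → p = 0.21875, d = −0.75 ln(1 − 0.291667) = 0.258631 ≈ 0.2586.
taxon2–taxon3: 10/32 sites differ → p = 0.3125, d = −0.75 ln(1 − 0.416667) = 0.404248 ≈ 0.4042.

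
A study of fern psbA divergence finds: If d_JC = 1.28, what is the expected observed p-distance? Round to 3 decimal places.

p = (3/4)(1 − e^(−4d/3)) = 0.75 × (1 − e^(-1.706667)) = 0.75 × (1 − 0.181470) = 0.613898.

0.614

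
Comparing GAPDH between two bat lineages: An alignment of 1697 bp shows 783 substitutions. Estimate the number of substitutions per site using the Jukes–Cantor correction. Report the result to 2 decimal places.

0.72

p = 783/1697 ≈ 0.461402.
d = −(3/4) ln(1 − 4p/3) = −0.75 ln(1 − 0.615203) = −0.75 ln(0.384797)
  = −0.75 × (-0.955039) = 0.716279 substitutions/site.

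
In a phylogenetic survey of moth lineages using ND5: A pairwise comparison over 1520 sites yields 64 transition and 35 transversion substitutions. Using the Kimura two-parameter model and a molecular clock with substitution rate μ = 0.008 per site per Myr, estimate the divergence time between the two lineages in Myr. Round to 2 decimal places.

P = 64/1520 ≈ 0.042105 and Q = 35/1520 ≈ 0.023026.
Under the Kimura two-parameter model, d = −½ ln(1 − 2P − Q) − ¼ ln(1 − 2Q).
1 − 2P − Q = 0.892764, giving −½ ln(0.892764) = 0.056717.
1 − 2Q = 0.953948, giving −¼ ln(0.953948) = 0.011787.
d = 0.056717 + 0.011787 = 0.068504.
Under a molecular clock d = 2μt, so t = d/(2μ) = 0.068504 / (2 × 0.008) = 4.28 Myr.

4.28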